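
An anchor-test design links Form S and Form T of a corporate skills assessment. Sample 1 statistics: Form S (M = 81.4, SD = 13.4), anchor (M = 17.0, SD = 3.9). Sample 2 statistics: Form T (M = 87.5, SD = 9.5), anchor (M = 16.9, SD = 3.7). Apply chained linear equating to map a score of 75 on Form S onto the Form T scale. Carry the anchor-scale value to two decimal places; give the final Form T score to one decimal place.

83.0

Form S → anchor (Sample 1): v = (3.9/13.4)(75 − 81.4) + 17.0 = 15.14
anchor → Form T (Sample 2): y = (9.5/3.7)(15.14 − 16.9) + 87.5 = 83.0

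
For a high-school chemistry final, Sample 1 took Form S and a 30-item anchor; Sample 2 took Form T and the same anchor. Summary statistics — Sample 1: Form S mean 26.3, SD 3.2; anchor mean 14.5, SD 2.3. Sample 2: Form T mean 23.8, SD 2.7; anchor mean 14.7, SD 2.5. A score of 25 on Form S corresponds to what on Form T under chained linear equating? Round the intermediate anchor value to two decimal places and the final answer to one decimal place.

22.6

Form S → anchor (Sample 1): v = (2.3/3.2)(25 − 26.3) + 14.5 = 13.57
anchor → Form T (Sample 2): y = (2.7/2.5)(13.57 − 14.7) + 23.8 = 22.6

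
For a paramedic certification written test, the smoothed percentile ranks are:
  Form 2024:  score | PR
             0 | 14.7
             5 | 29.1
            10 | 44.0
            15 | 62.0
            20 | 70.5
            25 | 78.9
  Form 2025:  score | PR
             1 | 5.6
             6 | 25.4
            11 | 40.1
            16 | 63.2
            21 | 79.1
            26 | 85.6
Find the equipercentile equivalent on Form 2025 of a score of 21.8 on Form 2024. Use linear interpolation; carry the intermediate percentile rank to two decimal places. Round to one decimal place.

19.2

PR of 21.8 on Form 2024: 70.5 + (21.8 − 20)/(25 − 20) × (78.9 − 70.5) = 73.52
On Form 2025, PR 73.52 falls between score 16 (PR 63.2) and 21 (PR 79.1).
Interpolate: 16 + (73.52 − 63.2)/(79.1 − 63.2) × (21 − 16) = 19.2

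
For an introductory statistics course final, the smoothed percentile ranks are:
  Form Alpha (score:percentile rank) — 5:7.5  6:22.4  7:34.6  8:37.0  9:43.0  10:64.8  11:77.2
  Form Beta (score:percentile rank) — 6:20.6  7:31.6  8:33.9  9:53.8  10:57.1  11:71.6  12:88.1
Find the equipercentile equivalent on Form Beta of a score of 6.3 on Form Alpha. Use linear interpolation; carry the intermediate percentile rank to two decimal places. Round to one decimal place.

6.5

PR of 6.3 on Form Alpha: 22.4 + (6.3 − 6)/(7 − 6) × (34.6 − 22.4) = 26.06
On Form Beta, PR 26.06 falls between score 6 (PR 20.6) and 7 (PR 31.6).
Interpolate: 6 + (26.06 − 20.6)/(31.6 − 20.6) × (7 − 6) = 6.5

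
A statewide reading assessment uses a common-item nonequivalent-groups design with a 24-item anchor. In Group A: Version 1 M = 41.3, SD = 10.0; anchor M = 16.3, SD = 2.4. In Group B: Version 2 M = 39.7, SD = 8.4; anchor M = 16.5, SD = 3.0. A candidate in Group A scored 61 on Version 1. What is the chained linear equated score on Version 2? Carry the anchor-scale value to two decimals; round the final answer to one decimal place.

Version 1 → anchor (Group A): v = (2.4/10.0)(61 − 41.3) + 16.3 = 21.03
anchor → Version 2 (Group B): y = (8.4/3.0)(21.03 − 16.5) + 39.7 = 52.4

52.4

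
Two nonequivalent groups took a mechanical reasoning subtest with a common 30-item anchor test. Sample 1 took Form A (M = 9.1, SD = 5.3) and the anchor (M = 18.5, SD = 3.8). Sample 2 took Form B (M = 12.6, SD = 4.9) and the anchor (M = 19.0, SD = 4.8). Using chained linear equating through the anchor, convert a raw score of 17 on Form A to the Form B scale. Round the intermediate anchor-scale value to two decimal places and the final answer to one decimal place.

Form A → anchor (Sample 1): v = (3.8/5.3)(17 − 9.1) + 18.5 = 24.16
anchor → Form B (Sample 2): y = (4.9/4.8)(24.16 − 19.0) + 12.6 = 17.9

17.9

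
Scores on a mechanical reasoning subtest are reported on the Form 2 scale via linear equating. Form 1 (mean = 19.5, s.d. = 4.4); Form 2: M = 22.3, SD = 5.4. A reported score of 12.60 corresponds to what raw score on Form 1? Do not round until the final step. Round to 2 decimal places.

11.60

Invert y = (SD_Y/SD_X)(x − M_X) + M_Y:
x = (SD_X/SD_Y)(y − M_Y) + M_X = (4.4/5.4)(12.60 − 22.3) + 19.5
x = 0.814815 × -9.700 + 19.5 = 11.60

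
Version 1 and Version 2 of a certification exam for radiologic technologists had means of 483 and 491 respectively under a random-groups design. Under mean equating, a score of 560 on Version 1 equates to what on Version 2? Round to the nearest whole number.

Mean equating: y = x + (M_Y − M_X) = 560 + (491 − 483) = 568

568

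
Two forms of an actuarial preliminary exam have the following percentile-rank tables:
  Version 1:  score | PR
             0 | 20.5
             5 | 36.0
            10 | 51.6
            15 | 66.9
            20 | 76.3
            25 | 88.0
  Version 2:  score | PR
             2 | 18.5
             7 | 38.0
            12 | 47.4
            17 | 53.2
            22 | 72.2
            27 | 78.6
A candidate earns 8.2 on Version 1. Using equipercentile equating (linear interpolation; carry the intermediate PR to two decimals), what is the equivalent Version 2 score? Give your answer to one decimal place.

PR of 8.2 on Version 1: 36.0 + (8.2 − 5)/(10 − 5) × (51.6 − 36.0) = 45.98
On Version 2, PR 45.98 falls between score 7 (PR 38.0) and 12 (PR 47.4).
Interpolate: 7 + (45.98 − 38.0)/(47.4 − 38.0) × (12 − 7) = 11.2

11.2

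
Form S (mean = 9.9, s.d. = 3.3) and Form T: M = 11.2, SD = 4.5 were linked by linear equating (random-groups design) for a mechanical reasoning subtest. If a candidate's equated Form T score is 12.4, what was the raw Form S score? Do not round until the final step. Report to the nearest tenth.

10.8

Invert y = (SD_Y/SD_X)(x − M_X) + M_Y:
x = (SD_X/SD_Y)(y − M_Y) + M_X = (3.3/4.5)(12.4 − 11.2) + 9.9
x = 0.733333 × 1.200 + 9.9 = 10.8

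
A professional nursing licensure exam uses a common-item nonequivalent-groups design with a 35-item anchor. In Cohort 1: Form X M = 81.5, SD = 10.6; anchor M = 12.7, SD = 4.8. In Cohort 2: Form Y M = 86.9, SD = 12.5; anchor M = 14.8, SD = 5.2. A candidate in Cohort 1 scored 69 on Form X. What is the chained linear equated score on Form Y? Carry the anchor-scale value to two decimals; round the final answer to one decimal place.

Form X → anchor (Cohort 1): v = (4.8/10.6)(69 − 81.5) + 12.7 = 7.04
anchor → Form Y (Cohort 2): y = (12.5/5.2)(7.04 − 14.8) + 86.9 = 68.2

68.2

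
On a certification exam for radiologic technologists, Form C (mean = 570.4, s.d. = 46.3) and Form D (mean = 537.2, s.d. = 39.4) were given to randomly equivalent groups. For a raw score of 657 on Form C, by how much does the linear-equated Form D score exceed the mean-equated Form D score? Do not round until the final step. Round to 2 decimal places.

-12.91

Mean-equated: 657 + (537.2 − 570.4) = 623.80
Linear-equated: (39.4/46.3)(657 − 570.4) + 537.2 = 610.894
Difference = 610.894 − 623.80 = -12.91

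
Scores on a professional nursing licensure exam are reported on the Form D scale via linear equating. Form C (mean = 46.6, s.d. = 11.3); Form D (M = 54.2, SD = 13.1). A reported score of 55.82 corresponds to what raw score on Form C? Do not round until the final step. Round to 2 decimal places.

Invert y = (SD_Y/SD_X)(x − M_X) + M_Y:
x = (SD_X/SD_Y)(y − M_Y) + M_X = (11.3/13.1)(55.82 − 54.2) + 46.6
x = 0.862595 × 1.620 + 46.6 = 48.00

48.00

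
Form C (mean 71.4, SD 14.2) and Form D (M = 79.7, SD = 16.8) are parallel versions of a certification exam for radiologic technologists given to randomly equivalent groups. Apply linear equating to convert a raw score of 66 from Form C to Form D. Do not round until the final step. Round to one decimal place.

73.3

Linear equating: y = (SD_Y/SD_X)(x − M_X) + M_Y
y = (16.8/14.2)(66 − 71.4) + 79.7
y = 1.183099 × -5.4 + 79.7 = -6.3887 + 79.7 = 73.3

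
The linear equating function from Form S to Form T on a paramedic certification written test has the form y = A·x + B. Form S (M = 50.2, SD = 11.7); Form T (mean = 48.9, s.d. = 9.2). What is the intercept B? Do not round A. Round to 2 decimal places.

9.43

A = SD_Y / SD_X = 9.2 / 11.7 = 0.786325
B = M_Y − A·M_X = 48.9 − 0.786325 × 50.2 = 9.43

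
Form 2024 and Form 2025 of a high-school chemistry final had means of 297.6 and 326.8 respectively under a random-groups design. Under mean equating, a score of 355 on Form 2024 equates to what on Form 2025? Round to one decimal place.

384.2

Mean equating: y = x + (M_Y − M_X) = 355 + (326.8 − 297.6) = 384.2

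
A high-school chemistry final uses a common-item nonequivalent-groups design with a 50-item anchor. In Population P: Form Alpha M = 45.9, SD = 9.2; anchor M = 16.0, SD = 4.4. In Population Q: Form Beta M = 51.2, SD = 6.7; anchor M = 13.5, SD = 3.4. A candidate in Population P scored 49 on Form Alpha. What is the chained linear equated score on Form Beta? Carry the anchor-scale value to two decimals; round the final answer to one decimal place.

Form Alpha → anchor (Population P): v = (4.4/9.2)(49 − 45.9) + 16.0 = 17.48
anchor → Form Beta (Population Q): y = (6.7/3.4)(17.48 − 13.5) + 51.2 = 59.0

59.0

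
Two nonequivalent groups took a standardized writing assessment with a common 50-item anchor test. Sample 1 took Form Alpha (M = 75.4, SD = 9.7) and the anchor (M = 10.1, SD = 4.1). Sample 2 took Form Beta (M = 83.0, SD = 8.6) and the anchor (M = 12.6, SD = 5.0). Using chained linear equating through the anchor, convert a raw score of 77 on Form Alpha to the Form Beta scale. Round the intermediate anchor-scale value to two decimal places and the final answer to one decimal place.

Form Alpha → anchor (Sample 1): v = (4.1/9.7)(77 − 75.4) + 10.1 = 10.78
anchor → Form Beta (Sample 2): y = (8.6/5.0)(10.78 − 12.6) + 83.0 = 79.9

79.9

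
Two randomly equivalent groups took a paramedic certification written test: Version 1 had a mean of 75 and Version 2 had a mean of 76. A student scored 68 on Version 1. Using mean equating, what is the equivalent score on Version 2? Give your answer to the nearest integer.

Mean equating: y = x + (M_Y − M_X) = 68 + (76 − 75) = 69

69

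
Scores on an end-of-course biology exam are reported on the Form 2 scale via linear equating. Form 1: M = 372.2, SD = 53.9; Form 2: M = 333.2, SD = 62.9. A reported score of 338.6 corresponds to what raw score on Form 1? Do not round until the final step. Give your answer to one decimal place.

Invert y = (SD_Y/SD_X)(x − M_X) + M_Y:
x = (SD_X/SD_Y)(y − M_Y) + M_X = (53.9/62.9)(338.6 − 333.2) + 372.2
x = 0.856916 × 5.400 + 372.2 = 376.8

376.8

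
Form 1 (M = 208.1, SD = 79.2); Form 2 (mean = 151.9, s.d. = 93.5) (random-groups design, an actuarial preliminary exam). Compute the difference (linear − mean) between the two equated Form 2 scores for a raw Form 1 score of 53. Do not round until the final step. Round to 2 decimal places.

-28.00

Mean-equated: 53 + (151.9 − 208.1) = -3.20
Linear-equated: (93.5/79.2)(53 − 208.1) + 151.9 = -31.204
Difference = -31.204 − -3.20 = -28.00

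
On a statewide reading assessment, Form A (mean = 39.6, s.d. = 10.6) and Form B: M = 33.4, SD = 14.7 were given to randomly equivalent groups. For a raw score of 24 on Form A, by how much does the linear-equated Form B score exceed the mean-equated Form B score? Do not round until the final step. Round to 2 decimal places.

-6.03

Mean-equated: 24 + (33.4 − 39.6) = 17.80
Linear-equated: (14.7/10.6)(24 − 39.6) + 33.4 = 11.766
Difference = 11.766 − 17.80 = -6.03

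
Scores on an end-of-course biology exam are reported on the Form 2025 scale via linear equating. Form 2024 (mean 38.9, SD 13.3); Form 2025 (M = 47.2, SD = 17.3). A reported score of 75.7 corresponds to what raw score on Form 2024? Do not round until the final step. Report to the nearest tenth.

Invert y = (SD_Y/SD_X)(x − M_X) + M_Y:
x = (SD_X/SD_Y)(y − M_Y) + M_X = (13.3/17.3)(75.7 − 47.2) + 38.9
x = 0.768786 × 28.500 + 38.9 = 60.8

60.8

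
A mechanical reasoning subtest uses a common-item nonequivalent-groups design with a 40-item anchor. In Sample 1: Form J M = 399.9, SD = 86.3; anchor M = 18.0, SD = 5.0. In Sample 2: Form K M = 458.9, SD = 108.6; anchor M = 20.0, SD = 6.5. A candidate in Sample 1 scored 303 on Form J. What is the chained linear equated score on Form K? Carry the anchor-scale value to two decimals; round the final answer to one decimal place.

331.8

Form J → anchor (Sample 1): v = (5.0/86.3)(303 − 399.9) + 18.0 = 12.39
anchor → Form K (Sample 2): y = (108.6/6.5)(12.39 − 20.0) + 458.9 = 331.8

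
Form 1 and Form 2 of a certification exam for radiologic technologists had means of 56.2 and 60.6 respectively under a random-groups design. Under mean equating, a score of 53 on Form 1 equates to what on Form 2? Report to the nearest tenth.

Mean equating: y = x + (M_Y − M_X) = 53 + (60.6 − 56.2) = 57.4

57.4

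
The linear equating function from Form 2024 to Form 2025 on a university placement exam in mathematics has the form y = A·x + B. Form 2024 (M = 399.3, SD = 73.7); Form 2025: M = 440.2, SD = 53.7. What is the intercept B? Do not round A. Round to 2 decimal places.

149.26

A = SD_Y / SD_X = 53.7 / 73.7 = 0.728630
B = M_Y − A·M_X = 440.2 − 0.728630 × 399.3 = 149.26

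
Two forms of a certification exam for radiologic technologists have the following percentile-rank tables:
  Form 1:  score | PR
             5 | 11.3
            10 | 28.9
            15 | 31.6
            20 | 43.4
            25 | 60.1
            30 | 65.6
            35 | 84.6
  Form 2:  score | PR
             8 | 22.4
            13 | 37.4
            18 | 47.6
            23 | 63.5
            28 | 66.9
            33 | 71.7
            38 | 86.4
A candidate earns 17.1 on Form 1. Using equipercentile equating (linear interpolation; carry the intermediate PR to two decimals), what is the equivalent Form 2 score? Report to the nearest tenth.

12.7

PR of 17.1 on Form 1: 31.6 + (17.1 − 15)/(20 − 15) × (43.4 − 31.6) = 36.56
On Form 2, PR 36.56 falls between score 8 (PR 22.4) and 13 (PR 37.4).
Interpolate: 8 + (36.56 − 22.4)/(37.4 − 22.4) × (13 − 8) = 12.7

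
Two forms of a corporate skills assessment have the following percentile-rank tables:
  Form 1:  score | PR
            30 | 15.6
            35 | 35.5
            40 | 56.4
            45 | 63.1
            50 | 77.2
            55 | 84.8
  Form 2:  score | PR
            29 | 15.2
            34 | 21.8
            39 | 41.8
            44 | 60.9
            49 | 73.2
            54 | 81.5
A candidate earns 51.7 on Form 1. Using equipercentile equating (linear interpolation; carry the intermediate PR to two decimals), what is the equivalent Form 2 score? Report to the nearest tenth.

53.0

PR of 51.7 on Form 1: 77.2 + (51.7 − 50)/(55 − 50) × (84.8 − 77.2) = 79.78
On Form 2, PR 79.78 falls between score 49 (PR 73.2) and 54 (PR 81.5).
Interpolate: 49 + (79.78 − 73.2)/(81.5 − 73.2) × (54 − 49) = 53.0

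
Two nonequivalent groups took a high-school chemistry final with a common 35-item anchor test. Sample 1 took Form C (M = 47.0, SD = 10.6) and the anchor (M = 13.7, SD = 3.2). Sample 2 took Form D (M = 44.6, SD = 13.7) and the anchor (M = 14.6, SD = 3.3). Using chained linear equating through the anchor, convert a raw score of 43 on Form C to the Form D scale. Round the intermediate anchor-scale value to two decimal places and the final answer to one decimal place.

Form C → anchor (Sample 1): v = (3.2/10.6)(43 − 47.0) + 13.7 = 12.49
anchor → Form D (Sample 2): y = (13.7/3.3)(12.49 − 14.6) + 44.6 = 35.8

35.8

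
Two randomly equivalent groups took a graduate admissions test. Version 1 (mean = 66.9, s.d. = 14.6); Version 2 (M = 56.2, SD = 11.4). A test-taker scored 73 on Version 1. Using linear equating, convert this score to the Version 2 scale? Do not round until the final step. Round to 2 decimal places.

Linear equating: y = (SD_Y/SD_X)(x − M_X) + M_Y
y = (11.4/14.6)(73 − 66.9) + 56.2
y = 0.780822 × 6.1 + 56.2 = 4.7630 + 56.2 = 60.96

60.96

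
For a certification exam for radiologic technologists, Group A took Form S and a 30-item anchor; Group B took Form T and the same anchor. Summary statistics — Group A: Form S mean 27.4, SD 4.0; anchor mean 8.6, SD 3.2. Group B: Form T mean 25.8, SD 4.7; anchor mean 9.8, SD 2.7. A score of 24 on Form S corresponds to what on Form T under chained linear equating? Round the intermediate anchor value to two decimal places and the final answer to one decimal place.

Form S → anchor (Group A): v = (3.2/4.0)(24 − 27.4) + 8.6 = 5.88
anchor → Form T (Group B): y = (4.7/2.7)(5.88 − 9.8) + 25.8 = 19.0

19.0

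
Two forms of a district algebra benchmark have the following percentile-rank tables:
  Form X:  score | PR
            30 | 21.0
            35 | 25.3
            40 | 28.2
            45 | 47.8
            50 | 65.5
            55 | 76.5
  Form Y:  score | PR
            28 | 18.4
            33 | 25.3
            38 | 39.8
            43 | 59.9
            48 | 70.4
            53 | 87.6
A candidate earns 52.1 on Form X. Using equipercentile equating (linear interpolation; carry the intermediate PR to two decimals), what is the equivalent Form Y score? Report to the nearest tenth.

PR of 52.1 on Form X: 65.5 + (52.1 − 50)/(55 − 50) × (76.5 − 65.5) = 70.12
On Form Y, PR 70.12 falls between score 43 (PR 59.9) and 48 (PR 70.4).
Interpolate: 43 + (70.12 − 59.9)/(70.4 − 59.9) × (48 − 43) = 47.9

47.9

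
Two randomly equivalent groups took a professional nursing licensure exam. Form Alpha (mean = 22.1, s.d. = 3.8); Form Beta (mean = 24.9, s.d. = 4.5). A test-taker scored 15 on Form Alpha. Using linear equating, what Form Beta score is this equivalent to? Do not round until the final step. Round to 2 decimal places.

Linear equating: y = (SD_Y/SD_X)(x − M_X) + M_Y
y = (4.5/3.8)(15 − 22.1) + 24.9
y = 1.184211 × -7.1 + 24.9 = -8.4079 + 24.9 = 16.49

16.49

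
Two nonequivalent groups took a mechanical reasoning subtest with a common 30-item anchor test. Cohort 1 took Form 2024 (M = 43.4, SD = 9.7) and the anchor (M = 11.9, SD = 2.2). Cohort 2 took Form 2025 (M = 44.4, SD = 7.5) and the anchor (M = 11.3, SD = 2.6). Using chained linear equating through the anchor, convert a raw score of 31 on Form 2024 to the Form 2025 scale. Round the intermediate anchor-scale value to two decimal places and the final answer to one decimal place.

38.0

Form 2024 → anchor (Cohort 1): v = (2.2/9.7)(31 − 43.4) + 11.9 = 9.09
anchor → Form 2025 (Cohort 2): y = (7.5/2.6)(9.09 − 11.3) + 44.4 = 38.0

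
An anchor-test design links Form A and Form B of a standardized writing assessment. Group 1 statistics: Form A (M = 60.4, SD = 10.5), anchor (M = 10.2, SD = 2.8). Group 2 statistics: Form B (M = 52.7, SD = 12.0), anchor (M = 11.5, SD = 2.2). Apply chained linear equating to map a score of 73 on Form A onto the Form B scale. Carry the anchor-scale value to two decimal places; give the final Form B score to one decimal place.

Form A → anchor (Group 1): v = (2.8/10.5)(73 − 60.4) + 10.2 = 13.56
anchor → Form B (Group 2): y = (12.0/2.2)(13.56 − 11.5) + 52.7 = 63.9

63.9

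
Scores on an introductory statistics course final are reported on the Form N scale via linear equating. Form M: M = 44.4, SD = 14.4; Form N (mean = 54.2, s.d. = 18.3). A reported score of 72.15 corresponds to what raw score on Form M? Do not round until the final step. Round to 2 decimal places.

Invert y = (SD_Y/SD_X)(x − M_X) + M_Y:
x = (SD_X/SD_Y)(y − M_Y) + M_X = (14.4/18.3)(72.15 − 54.2) + 44.4
x = 0.786885 × 17.950 + 44.4 = 58.52

58.52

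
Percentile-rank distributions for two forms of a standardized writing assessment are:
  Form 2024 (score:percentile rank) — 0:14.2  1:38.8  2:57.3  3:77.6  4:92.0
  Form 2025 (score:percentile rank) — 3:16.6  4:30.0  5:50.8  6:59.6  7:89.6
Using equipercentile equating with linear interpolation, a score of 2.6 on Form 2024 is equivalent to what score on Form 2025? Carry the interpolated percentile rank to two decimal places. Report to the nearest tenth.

6.3

PR of 2.6 on Form 2024: 57.3 + (2.6 − 2)/(3 − 2) × (77.6 − 57.3) = 69.48
On Form 2025, PR 69.48 falls between score 6 (PR 59.6) and 7 (PR 89.6).
Interpolate: 6 + (69.48 − 59.6)/(89.6 − 59.6) × (7 − 6) = 6.3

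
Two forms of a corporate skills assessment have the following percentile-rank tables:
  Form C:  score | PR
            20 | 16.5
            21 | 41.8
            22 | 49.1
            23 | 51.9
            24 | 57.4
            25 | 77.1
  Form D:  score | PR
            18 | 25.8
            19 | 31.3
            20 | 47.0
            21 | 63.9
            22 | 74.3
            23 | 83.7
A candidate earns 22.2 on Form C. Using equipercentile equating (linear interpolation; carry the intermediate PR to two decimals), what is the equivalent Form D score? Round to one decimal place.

PR of 22.2 on Form C: 49.1 + (22.2 − 22)/(23 − 22) × (51.9 − 49.1) = 49.66
On Form D, PR 49.66 falls between score 20 (PR 47.0) and 21 (PR 63.9).
Interpolate: 20 + (49.66 − 47.0)/(63.9 − 47.0) × (21 − 20) = 20.2

20.2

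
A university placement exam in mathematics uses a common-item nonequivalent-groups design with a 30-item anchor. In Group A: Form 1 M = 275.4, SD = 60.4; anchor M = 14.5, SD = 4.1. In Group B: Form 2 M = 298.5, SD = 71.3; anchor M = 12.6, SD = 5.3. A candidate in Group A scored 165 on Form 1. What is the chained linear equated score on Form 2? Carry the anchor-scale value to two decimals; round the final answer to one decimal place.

Form 1 → anchor (Group A): v = (4.1/60.4)(165 − 275.4) + 14.5 = 7.01
anchor → Form 2 (Group B): y = (71.3/5.3)(7.01 − 12.6) + 298.5 = 223.3

223.3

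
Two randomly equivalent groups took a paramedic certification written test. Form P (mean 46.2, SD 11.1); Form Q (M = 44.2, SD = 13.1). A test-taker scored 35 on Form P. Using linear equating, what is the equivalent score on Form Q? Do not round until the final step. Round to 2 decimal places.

Linear equating: y = (SD_Y/SD_X)(x − M_X) + M_Y
y = (13.1/11.1)(35 − 46.2) + 44.2
y = 1.180180 × -11.2 + 44.2 = -13.2180 + 44.2 = 30.98

30.98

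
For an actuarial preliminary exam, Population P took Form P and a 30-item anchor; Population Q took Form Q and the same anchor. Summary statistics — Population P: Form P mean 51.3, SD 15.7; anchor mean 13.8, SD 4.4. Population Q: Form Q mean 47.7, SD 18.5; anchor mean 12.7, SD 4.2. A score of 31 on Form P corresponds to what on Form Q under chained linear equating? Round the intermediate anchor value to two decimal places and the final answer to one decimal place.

27.5

Form P → anchor (Population P): v = (4.4/15.7)(31 − 51.3) + 13.8 = 8.11
anchor → Form Q (Population Q): y = (18.5/4.2)(8.11 − 12.7) + 47.7 = 27.5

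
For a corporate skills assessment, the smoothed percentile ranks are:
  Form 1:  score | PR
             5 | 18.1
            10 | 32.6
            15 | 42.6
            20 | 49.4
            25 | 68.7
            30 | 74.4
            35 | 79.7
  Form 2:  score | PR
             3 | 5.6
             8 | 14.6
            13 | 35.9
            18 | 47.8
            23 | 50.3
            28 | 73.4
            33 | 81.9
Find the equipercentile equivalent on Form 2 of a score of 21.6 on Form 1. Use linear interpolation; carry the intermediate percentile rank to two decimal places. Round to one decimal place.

24.1

PR of 21.6 on Form 1: 49.4 + (21.6 − 20)/(25 − 20) × (68.7 − 49.4) = 55.58
On Form 2, PR 55.58 falls between score 23 (PR 50.3) and 28 (PR 73.4).
Interpolate: 23 + (55.58 − 50.3)/(73.4 − 50.3) × (28 − 23) = 24.1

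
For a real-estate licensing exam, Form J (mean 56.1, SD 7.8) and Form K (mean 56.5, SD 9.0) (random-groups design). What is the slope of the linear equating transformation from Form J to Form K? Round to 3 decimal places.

A = SD_Y / SD_X = 9.0 / 7.8 = 1.154

1.154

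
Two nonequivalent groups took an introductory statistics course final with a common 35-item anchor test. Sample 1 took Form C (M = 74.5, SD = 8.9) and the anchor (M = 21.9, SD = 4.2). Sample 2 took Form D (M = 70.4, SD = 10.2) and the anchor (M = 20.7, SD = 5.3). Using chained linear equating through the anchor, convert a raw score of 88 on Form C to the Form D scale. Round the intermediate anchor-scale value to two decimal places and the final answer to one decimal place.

Form C → anchor (Sample 1): v = (4.2/8.9)(88 − 74.5) + 21.9 = 28.27
anchor → Form D (Sample 2): y = (10.2/5.3)(28.27 − 20.7) + 70.4 = 85.0

85.0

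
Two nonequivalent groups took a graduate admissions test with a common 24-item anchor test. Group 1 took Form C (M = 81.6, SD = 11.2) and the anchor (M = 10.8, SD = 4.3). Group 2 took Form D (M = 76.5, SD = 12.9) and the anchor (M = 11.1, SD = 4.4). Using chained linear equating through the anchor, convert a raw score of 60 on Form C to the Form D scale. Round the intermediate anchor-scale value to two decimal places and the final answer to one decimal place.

51.3

Form C → anchor (Group 1): v = (4.3/11.2)(60 − 81.6) + 10.8 = 2.51
anchor → Form D (Group 2): y = (12.9/4.4)(2.51 − 11.1) + 76.5 = 51.3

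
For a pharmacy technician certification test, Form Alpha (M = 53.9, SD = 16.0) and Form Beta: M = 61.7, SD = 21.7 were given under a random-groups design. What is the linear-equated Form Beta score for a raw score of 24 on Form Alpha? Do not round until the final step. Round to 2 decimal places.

21.15

Linear equating: y = (SD_Y/SD_X)(x − M_X) + M_Y
y = (21.7/16.0)(24 − 53.9) + 61.7
y = 1.356250 × -29.9 + 61.7 = -40.5519 + 61.7 = 21.15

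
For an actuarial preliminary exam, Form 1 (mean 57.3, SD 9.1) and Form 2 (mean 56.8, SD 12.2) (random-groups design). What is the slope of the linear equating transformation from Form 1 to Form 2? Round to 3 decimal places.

A = SD_Y / SD_X = 12.2 / 9.1 = 1.341

1.341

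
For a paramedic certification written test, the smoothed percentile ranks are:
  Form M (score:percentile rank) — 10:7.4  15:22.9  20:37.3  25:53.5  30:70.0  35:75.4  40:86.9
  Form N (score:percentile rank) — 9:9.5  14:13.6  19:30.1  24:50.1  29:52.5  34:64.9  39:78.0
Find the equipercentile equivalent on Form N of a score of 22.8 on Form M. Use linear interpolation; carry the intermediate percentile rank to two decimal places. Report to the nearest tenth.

23.1

PR of 22.8 on Form M: 37.3 + (22.8 − 20)/(25 − 20) × (53.5 − 37.3) = 46.37
On Form N, PR 46.37 falls between score 19 (PR 30.1) and 24 (PR 50.1).
Interpolate: 19 + (46.37 − 30.1)/(50.1 − 30.1) × (24 − 19) = 23.1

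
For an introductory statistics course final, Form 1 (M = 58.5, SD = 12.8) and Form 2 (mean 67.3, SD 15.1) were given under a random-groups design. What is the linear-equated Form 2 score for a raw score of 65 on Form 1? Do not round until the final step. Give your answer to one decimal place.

Linear equating: y = (SD_Y/SD_X)(x − M_X) + M_Y
y = (15.1/12.8)(65 − 58.5) + 67.3
y = 1.179688 × 6.5 + 67.3 = 7.6680 + 67.3 = 75.0

75.0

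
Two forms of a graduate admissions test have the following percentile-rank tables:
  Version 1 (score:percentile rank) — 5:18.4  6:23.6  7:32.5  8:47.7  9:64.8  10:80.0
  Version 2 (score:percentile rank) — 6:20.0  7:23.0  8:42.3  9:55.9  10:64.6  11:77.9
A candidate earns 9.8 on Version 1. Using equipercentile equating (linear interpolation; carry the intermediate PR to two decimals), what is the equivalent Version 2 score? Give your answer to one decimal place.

PR of 9.8 on Version 1: 64.8 + (9.8 − 9)/(10 − 9) × (80.0 − 64.8) = 76.96
On Version 2, PR 76.96 falls between score 10 (PR 64.6) and 11 (PR 77.9).
Interpolate: 10 + (76.96 − 64.6)/(77.9 − 64.6) × (11 − 10) = 10.9

10.9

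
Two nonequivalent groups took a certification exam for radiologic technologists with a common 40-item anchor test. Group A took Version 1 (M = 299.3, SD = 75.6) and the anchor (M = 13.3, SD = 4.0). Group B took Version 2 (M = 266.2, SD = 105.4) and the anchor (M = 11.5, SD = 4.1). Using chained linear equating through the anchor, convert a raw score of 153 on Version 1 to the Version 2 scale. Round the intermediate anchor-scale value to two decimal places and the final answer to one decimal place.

113.5

Version 1 → anchor (Group A): v = (4.0/75.6)(153 − 299.3) + 13.3 = 5.56
anchor → Version 2 (Group B): y = (105.4/4.1)(5.56 − 11.5) + 266.2 = 113.5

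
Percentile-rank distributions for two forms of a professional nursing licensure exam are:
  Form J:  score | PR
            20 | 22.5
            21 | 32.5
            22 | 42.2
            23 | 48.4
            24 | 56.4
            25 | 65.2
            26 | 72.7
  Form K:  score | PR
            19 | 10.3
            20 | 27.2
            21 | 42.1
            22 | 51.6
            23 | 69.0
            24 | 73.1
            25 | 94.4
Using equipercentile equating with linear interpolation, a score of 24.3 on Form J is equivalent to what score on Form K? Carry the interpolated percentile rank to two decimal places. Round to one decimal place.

PR of 24.3 on Form J: 56.4 + (24.3 − 24)/(25 − 24) × (65.2 − 56.4) = 59.04
On Form K, PR 59.04 falls between score 22 (PR 51.6) and 23 (PR 69.0).
Interpolate: 22 + (59.04 − 51.6)/(69.0 − 51.6) × (23 − 22) = 22.4

22.4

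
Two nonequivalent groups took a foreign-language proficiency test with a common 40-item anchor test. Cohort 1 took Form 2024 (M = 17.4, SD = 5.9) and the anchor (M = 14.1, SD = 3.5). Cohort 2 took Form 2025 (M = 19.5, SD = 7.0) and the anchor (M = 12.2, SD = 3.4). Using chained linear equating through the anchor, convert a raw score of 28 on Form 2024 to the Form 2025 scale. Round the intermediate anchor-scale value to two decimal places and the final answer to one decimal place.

Form 2024 → anchor (Cohort 1): v = (3.5/5.9)(28 − 17.4) + 14.1 = 20.39
anchor → Form 2025 (Cohort 2): y = (7.0/3.4)(20.39 − 12.2) + 19.5 = 36.4

36.4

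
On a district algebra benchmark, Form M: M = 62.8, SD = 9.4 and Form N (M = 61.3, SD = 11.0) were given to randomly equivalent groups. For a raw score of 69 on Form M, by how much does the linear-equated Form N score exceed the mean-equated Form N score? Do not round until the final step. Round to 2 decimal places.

1.06

Mean-equated: 69 + (61.3 − 62.8) = 67.50
Linear-equated: (11.0/9.4)(69 − 62.8) + 61.3 = 68.555
Difference = 68.555 − 67.50 = 1.06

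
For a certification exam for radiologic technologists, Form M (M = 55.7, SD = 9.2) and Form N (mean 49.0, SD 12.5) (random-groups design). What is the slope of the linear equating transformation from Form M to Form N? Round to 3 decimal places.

A = SD_Y / SD_X = 12.5 / 9.2 = 1.359

1.359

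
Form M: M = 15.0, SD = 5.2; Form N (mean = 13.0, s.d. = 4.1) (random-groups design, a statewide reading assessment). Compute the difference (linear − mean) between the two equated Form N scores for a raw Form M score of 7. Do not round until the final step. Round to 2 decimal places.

Mean-equated: 7 + (13.0 − 15.0) = 5.00
Linear-equated: (4.1/5.2)(7 − 15.0) + 13.0 = 6.692
Difference = 6.692 − 5.00 = 1.69

1.69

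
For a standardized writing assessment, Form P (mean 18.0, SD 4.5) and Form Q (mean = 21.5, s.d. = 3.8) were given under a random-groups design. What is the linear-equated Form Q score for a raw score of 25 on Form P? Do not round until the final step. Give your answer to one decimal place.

Linear equating: y = (SD_Y/SD_X)(x − M_X) + M_Y
y = (3.8/4.5)(25 − 18.0) + 21.5
y = 0.844444 × 7.0 + 21.5 = 5.9111 + 21.5 = 27.4

27.4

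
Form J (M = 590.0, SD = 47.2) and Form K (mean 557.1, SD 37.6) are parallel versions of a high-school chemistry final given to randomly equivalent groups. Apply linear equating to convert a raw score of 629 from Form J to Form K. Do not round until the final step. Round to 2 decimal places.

588.17

Linear equating: y = (SD_Y/SD_X)(x − M_X) + M_Y
y = (37.6/47.2)(629 − 590.0) + 557.1
y = 0.796610 × 39.0 + 557.1 = 31.0678 + 557.1 = 588.17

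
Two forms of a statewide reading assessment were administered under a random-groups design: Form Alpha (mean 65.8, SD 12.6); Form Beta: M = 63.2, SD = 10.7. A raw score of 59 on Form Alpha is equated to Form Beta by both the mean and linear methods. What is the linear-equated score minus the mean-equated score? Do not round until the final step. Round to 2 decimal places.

1.03

Mean-equated: 59 + (63.2 − 65.8) = 56.40
Linear-equated: (10.7/12.6)(59 − 65.8) + 63.2 = 57.425
Difference = 57.425 − 56.40 = 1.03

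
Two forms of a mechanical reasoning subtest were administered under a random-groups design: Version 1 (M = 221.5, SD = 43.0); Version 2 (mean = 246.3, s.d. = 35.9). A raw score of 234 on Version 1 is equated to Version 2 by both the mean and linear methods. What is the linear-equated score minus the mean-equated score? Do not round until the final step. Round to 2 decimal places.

-2.06

Mean-equated: 234 + (246.3 − 221.5) = 258.80
Linear-equated: (35.9/43.0)(234 − 221.5) + 246.3 = 256.736
Difference = 256.736 − 258.80 = -2.06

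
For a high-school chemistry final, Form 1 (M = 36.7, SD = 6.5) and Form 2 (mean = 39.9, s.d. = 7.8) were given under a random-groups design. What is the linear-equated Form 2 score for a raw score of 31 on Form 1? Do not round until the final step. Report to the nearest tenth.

Linear equating: y = (SD_Y/SD_X)(x − M_X) + M_Y
y = (7.8/6.5)(31 − 36.7) + 39.9
y = 1.200000 × -5.7 + 39.9 = -6.8400 + 39.9 = 33.1

33.1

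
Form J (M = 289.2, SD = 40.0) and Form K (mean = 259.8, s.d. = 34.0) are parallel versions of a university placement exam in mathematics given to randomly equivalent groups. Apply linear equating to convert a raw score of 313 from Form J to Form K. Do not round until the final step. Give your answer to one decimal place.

280.0

Linear equating: y = (SD_Y/SD_X)(x − M_X) + M_Y
y = (34.0/40.0)(313 − 289.2) + 259.8
y = 0.850000 × 23.8 + 259.8 = 20.2300 + 259.8 = 280.0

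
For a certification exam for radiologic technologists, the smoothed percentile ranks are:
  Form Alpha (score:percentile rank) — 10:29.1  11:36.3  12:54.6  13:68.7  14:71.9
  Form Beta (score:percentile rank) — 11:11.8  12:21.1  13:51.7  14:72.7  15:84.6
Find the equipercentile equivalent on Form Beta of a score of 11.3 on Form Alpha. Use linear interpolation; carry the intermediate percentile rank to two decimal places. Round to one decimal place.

PR of 11.3 on Form Alpha: 36.3 + (11.3 − 11)/(12 − 11) × (54.6 − 36.3) = 41.79
On Form Beta, PR 41.79 falls between score 12 (PR 21.1) and 13 (PR 51.7).
Interpolate: 12 + (41.79 − 21.1)/(51.7 − 21.1) × (13 − 12) = 12.7

12.7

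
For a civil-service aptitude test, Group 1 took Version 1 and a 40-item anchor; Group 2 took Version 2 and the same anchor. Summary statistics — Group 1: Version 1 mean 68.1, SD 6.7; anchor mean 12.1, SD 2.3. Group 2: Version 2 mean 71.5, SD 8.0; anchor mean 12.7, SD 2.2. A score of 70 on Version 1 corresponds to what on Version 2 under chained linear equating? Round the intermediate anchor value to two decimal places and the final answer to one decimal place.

Version 1 → anchor (Group 1): v = (2.3/6.7)(70 − 68.1) + 12.1 = 12.75
anchor → Version 2 (Group 2): y = (8.0/2.2)(12.75 − 12.7) + 71.5 = 71.7

71.7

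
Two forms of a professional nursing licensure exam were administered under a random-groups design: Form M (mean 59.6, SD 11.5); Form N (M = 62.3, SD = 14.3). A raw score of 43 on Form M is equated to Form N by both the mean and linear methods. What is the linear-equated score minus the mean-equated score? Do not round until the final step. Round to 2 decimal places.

-4.04

Mean-equated: 43 + (62.3 − 59.6) = 45.70
Linear-equated: (14.3/11.5)(43 − 59.6) + 62.3 = 41.658
Difference = 41.658 − 45.70 = -4.04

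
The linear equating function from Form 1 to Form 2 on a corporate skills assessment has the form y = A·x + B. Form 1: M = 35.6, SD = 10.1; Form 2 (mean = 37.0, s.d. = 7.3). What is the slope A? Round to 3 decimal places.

0.723

A = SD_Y / SD_X = 7.3 / 10.1 = 0.723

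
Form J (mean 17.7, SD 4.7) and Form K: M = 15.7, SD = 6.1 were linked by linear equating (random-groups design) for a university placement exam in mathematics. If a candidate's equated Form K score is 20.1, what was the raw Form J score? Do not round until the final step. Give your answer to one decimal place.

21.1

Invert y = (SD_Y/SD_X)(x − M_X) + M_Y:
x = (SD_X/SD_Y)(y − M_Y) + M_X = (4.7/6.1)(20.1 − 15.7) + 17.7
x = 0.770492 × 4.400 + 17.7 = 21.1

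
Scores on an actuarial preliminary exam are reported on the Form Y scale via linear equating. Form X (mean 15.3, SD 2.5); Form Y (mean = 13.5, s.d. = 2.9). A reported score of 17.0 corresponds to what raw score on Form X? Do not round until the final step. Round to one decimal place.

18.3

Invert y = (SD_Y/SD_X)(x − M_X) + M_Y:
x = (SD_X/SD_Y)(y − M_Y) + M_X = (2.5/2.9)(17.0 − 13.5) + 15.3
x = 0.862069 × 3.500 + 15.3 = 18.3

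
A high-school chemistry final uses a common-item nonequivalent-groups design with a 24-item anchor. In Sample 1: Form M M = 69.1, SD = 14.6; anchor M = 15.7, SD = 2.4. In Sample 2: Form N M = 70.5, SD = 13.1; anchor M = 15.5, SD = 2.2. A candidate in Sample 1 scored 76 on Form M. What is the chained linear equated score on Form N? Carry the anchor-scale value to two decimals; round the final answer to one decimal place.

Form M → anchor (Sample 1): v = (2.4/14.6)(76 − 69.1) + 15.7 = 16.83
anchor → Form N (Sample 2): y = (13.1/2.2)(16.83 − 15.5) + 70.5 = 78.4

78.4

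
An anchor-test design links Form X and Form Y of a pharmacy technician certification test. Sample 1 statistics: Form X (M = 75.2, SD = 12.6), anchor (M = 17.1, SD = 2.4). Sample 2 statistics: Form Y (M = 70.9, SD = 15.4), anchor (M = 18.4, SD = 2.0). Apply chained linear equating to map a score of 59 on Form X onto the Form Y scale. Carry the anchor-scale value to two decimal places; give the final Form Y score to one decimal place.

37.1

Form X → anchor (Sample 1): v = (2.4/12.6)(59 − 75.2) + 17.1 = 14.01
anchor → Form Y (Sample 2): y = (15.4/2.0)(14.01 − 18.4) + 70.9 = 37.1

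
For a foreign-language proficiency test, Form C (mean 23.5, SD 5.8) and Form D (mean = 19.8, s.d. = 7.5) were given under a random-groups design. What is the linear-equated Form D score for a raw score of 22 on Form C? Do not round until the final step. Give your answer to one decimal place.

17.9

Linear equating: y = (SD_Y/SD_X)(x − M_X) + M_Y
y = (7.5/5.8)(22 − 23.5) + 19.8
y = 1.293103 × -1.5 + 19.8 = -1.9397 + 19.8 = 17.9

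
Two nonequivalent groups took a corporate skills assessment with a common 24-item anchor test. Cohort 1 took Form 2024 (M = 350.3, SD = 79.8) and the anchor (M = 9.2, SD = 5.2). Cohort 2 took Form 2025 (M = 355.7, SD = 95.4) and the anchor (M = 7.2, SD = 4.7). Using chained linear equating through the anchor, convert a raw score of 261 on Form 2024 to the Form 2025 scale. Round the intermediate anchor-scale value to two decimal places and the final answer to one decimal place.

Form 2024 → anchor (Cohort 1): v = (5.2/79.8)(261 − 350.3) + 9.2 = 3.38
anchor → Form 2025 (Cohort 2): y = (95.4/4.7)(3.38 − 7.2) + 355.7 = 278.2

278.2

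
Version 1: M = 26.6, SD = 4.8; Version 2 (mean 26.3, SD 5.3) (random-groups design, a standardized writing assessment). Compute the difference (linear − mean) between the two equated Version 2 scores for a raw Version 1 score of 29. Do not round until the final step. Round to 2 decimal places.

Mean-equated: 29 + (26.3 − 26.6) = 28.70
Linear-equated: (5.3/4.8)(29 − 26.6) + 26.3 = 28.950
Difference = 28.950 − 28.70 = 0.25

0.25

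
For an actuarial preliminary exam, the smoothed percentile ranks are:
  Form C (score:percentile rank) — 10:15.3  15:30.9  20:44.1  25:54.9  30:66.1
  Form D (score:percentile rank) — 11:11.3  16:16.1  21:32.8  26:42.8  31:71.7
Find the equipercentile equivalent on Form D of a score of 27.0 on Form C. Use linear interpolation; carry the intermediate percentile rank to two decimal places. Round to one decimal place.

PR of 27.0 on Form C: 54.9 + (27.0 − 25)/(30 − 25) × (66.1 − 54.9) = 59.38
On Form D, PR 59.38 falls between score 26 (PR 42.8) and 31 (PR 71.7).
Interpolate: 26 + (59.38 − 42.8)/(71.7 − 42.8) × (31 − 26) = 28.9

28.9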